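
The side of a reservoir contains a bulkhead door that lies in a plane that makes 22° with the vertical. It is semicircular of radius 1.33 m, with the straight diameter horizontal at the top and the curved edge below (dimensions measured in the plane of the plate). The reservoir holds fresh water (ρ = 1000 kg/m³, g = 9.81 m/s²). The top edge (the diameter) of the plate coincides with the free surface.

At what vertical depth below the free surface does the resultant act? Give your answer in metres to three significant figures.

γ = ρg = 1000 × 9.81 = 9810 N/m³ = 9.81 kN/m³.
The plate makes 22° with the vertical, i.e. θ = 90° − 22° = 68° to the horizontal. Measuring y along the incline from the free-surface line, vertical depth h = y·sinθ with sinθ = 0.927184.
The centroid of a semicircle lies 4r/(3π) = 0.56447 m from the diameter, here below the top edge, so y_c = 0.56447 m and h_c = 0.56447 × 0.927184 = 0.523368 m.
A = πr²/2 = π × 1.33²/2 = 2.77858 m².
Resultant F = γ·h_c·A = 9.81 × 0.523368 × 2.77858 = 14.2659 kN.
I_c = (π/8 − 8/(9π))·r⁴ = 0.109757 × 1.33⁴ = 0.34343 m⁴.
Centre of pressure: y_p = y_c + I_c/(y_c·A) = 0.56447 + 0.34343/(0.56447 × 2.77858) = 0.56447 + 0.218965 = 0.783435 m along the plane.
Vertically, h_p = y_p·sinθ = 0.783435 × 0.927184 = 0.726388 m.

h_p = 0.726 m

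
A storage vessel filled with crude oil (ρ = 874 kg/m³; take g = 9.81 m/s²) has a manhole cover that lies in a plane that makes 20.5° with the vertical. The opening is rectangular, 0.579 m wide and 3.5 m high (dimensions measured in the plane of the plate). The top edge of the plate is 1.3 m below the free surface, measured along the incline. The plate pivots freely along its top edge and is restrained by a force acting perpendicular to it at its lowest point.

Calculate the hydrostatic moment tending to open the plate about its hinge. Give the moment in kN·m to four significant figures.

M ≈ 103.5 kN·m

γ = ρg = 874 × 9.81 / 1000 = 8.57394 kN/m³.
The plate makes 20.5° with the vertical, i.e. θ = 90° − 20.5° = 69.5° to the horizontal. Measuring y along the incline from the free-surface line, vertical depth h = y·sinθ with sinθ = 0.936672.
The centroid lies 3.5/2 = 1.75 m below the top edge, so y_c = 1.3 + 1.75 = 3.05 m and h_c = 3.05 × 0.936672 = 2.85685 m.
A = 0.579 × 3.5 = 2.0265 m².
Resultant F = γ·h_c·A = 8.57394 × 2.85685 × 2.0265 = 49.638 kN.
I_c = b·h³/12 = 0.579 × 3.5³/12 = 2.06872 m⁴.
Centre of pressure: y_p = y_c + I_c/(y_c·A) = 3.05 + 2.06872/(3.05 × 2.0265) = 3.05 + 0.3347 = 3.3847 m along the plane.
The resultant acts 1.75 + 0.3347 = 2.0847 m (along the plate) below the hinge at the top edge, so the moment about the hinge is M = F × 2.0847 = 49.638 × 2.0847 = 103.48 kN·m.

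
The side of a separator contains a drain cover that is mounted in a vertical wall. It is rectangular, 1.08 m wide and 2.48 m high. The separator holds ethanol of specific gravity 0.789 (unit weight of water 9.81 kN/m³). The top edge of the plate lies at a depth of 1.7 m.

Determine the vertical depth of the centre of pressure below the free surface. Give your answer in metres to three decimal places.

γ = 0.789 × 9.81 = 7.74009 kN/m³.
The centroid lies 2.48/2 = 1.24 m below the top edge, so the centroid depth is h_c = 1.7 + 1.24 = 2.94 m.
A = 1.08 × 2.48 = 2.6784 m².
Resultant F = γ·h_c·A = 7.74009 × 2.94 × 2.6784 = 60.9493 kN.
I_c = b·h³/12 = 1.08 × 2.48³/12 = 1.37277 m⁴.
Centre of pressure: y_p = y_c + I_c/(y_c·A) = 2.94 + 1.37277/(2.94 × 2.6784) = 2.94 + 0.174331 = 3.11433 m along the plane.

h_p = 3.114 m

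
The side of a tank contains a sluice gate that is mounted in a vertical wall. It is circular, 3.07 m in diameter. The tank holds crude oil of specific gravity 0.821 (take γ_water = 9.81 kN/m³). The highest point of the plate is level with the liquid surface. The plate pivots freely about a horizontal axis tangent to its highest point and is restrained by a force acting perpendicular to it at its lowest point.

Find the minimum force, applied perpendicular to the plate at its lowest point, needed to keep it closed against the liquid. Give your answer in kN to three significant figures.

P ≈ 57.2 kN

γ = 0.821 × 9.81 = 8.05401 kN/m³.
The centroid is at the centre, 1.535 m below the top of the plate, so the centroid depth is h_c = 1.535 m.
A = π(1.535)² = 7.4023 m².
Resultant F = γ·h_c·A = 8.05401 × 1.535 × 7.4023 = 91.5139 kN.
I_c = πr⁴/4 = π × 1.535⁴/4 = 4.36037 m⁴.
Centre of pressure: y_p = y_c + I_c/(y_c·A) = 1.535 + 4.36037/(1.535 × 7.4023) = 1.535 + 0.38375 = 1.91875 m along the plane.
The resultant acts 1.535 + 0.38375 = 1.91875 m (along the plate) below the hinge at the top edge, so the moment about the hinge is M = F × 1.91875 = 91.5139 × 1.91875 = 175.592 kN·m.
A normal force at the bottom, 3.07 m from the hinge, must supply this moment: P = 175.592/3.07 = 57.1961 kN.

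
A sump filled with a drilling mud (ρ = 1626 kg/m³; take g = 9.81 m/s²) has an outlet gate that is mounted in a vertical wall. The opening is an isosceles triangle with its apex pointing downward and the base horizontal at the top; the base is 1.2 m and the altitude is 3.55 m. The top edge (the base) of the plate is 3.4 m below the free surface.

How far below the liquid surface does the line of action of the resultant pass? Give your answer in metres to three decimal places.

h_p = 4.736 m

γ = ρg = 1626 × 9.81 / 1000 = 15.95106 kN/m³.
With the apex down, the centroid sits h/3 = 3.55/3 = 1.18333 m below the base (the top edge), so the centroid depth is h_c = 3.4 + 1.18333 = 4.58333 m.
A = ½ × 1.2 × 3.55 = 2.13 m².
Resultant F = γ·h_c·A = 15.95106 × 4.58333 × 2.13 = 155.722 kN.
I_c = b·h³/36 = 1.2 × 3.55³/36 = 1.4913 m⁴.
Centre of pressure: y_p = y_c + I_c/(y_c·A) = 4.58333 + 1.4913/(4.58333 × 2.13) = 4.58333 + 0.152758 = 4.73609 m along the plane.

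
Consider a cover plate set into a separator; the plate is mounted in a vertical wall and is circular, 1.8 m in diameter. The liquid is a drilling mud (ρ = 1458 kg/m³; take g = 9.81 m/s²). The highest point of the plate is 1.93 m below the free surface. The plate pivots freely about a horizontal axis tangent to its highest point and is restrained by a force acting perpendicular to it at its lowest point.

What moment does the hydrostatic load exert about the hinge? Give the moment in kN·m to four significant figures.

M ≈ 100.1 kN·m

γ = ρg = 1458 × 9.81 / 1000 = 14.30298 kN/m³.
The centroid is at the centre, 0.9 m below the top of the plate, so the centroid depth is h_c = 1.93 + 0.9 = 2.83 m.
A = π(0.9)² = 2.54469 m².
Resultant F = γ·h_c·A = 14.30298 × 2.83 × 2.54469 = 103.003 kN.
I_c = πr⁴/4 = π × 0.9⁴/4 = 0.5153 m⁴.
Centre of pressure: y_p = y_c + I_c/(y_c·A) = 2.83 + 0.5153/(2.83 × 2.54469) = 2.83 + 0.0715548 = 2.90155 m along the plane.
The resultant acts 0.9 + 0.0715548 = 0.971555 m (along the plate) below the hinge at the top edge, so the moment about the hinge is M = F × 0.971555 = 103.003 × 0.971555 = 100.073 kN·m.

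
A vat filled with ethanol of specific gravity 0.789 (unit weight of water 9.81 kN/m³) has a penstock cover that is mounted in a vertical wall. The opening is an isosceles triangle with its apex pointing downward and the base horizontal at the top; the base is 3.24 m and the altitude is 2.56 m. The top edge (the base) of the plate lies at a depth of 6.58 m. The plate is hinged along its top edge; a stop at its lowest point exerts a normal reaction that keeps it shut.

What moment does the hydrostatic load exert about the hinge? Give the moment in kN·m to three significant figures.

γ = 0.789 × 9.81 = 7.74009 kN/m³.
With the apex down, the centroid sits h/3 = 2.56/3 = 0.853333 m below the base (the top edge), so the centroid depth is h_c = 6.58 + 0.853333 = 7.43333 m.
A = ½ × 3.24 × 2.56 = 4.1472 m².
Resultant F = γ·h_c·A = 7.74009 × 7.43333 × 4.1472 = 238.608 kN.
I_c = b·h³/36 = 3.24 × 2.56³/36 = 1.50995 m⁴.
Centre of pressure: y_p = y_c + I_c/(y_c·A) = 7.43333 + 1.50995/(7.43333 × 4.1472) = 7.43333 + 0.0489806 = 7.48231 m along the plane.
The resultant acts 0.853333 + 0.0489806 = 0.902314 m (along the plate) below the hinge at the top edge, so the moment about the hinge is M = F × 0.902314 = 238.608 × 0.902314 = 215.299 kN·m.

M ≈ 215 kN·m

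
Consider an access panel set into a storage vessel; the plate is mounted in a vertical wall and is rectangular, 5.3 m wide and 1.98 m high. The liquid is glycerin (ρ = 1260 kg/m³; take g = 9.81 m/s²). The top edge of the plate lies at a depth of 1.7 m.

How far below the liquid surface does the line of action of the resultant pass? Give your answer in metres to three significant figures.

h_p = 2.81 m

γ = ρg = 1260 × 9.81 / 1000 = 12.3606 kN/m³.
The centroid lies 1.98/2 = 0.99 m below the top edge, so the centroid depth is h_c = 1.7 + 0.99 = 2.69 m.
A = 5.3 × 1.98 = 10.494 m².
Resultant F = γ·h_c·A = 12.3606 × 2.69 × 10.494 = 348.926 kN.
I_c = b·h³/12 = 5.3 × 1.98³/12 = 3.42839 m⁴.
Centre of pressure: y_p = y_c + I_c/(y_c·A) = 2.69 + 3.42839/(2.69 × 10.494) = 2.69 + 0.12145 = 2.81145 m along the plane.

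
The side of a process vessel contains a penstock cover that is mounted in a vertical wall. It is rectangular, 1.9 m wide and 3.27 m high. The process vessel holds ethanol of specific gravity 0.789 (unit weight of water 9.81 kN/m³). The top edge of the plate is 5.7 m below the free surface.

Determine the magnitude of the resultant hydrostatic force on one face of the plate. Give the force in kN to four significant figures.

F ≈ 352.7 kN

γ = 0.789 × 9.81 = 7.74009 kN/m³.
The centroid lies 3.27/2 = 1.635 m below the top edge, so the centroid depth is h_c = 5.7 + 1.635 = 7.335 m.
A = 1.9 × 3.27 = 6.213 m².
Resultant F = γ·h_c·A = 7.74009 × 7.335 × 6.213 = 352.734 kN.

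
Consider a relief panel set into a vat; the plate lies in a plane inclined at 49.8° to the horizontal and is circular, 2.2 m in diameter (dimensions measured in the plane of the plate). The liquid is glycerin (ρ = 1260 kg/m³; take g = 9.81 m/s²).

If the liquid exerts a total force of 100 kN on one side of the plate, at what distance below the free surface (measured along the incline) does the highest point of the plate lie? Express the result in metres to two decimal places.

y_top ≈ 1.69 m

γ = ρg = 1260 × 9.81 / 1000 = 12.3606 kN/m³.
A = π(1.1)² = 3.80133 m².
From F = γ·h_c·A, the centroid depth is h_c = 100/(12.3606 × 3.80133) = 2.12826 m.
Let θ = 49.8° be the plate's angle to the horizontal; measure y along the incline from where the plane meets the free surface. Vertical depth h = y·sinθ with sinθ = 0.763796.
Along the incline, y_c = h_c/sinθ = 2.12826/0.763796 = 2.78642 m.
The centroid is at the centre, 1.1 m below the top of the plate, so the highest point sits at y_top = 2.78642 − 1.1 = 1.68642 m along the incline.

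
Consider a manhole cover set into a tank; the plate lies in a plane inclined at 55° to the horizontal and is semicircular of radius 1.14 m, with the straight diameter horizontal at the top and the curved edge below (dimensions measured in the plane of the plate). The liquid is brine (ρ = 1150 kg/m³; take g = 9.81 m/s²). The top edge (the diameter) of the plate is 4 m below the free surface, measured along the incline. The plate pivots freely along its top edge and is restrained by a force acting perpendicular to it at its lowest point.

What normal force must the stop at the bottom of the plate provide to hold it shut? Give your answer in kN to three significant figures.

P ≈ 37.4 kN

γ = ρg = 1150 × 9.81 / 1000 = 11.2815 kN/m³.
Let θ = 55° be the plate's angle to the horizontal; measure y along the incline from where the plane meets the free surface. Vertical depth h = y·sinθ with sinθ = 0.819152.
The centroid of a semicircle lies 4r/(3π) = 0.483831 m from the diameter, here below the top edge, so y_c = 4 + 0.483831 = 4.48383 m and h_c = 4.48383 × 0.819152 = 3.67294 m.
A = πr²/2 = π × 1.14²/2 = 2.04141 m².
Resultant F = γ·h_c·A = 11.2815 × 3.67294 × 2.04141 = 84.5884 kN.
I_c = (π/8 − 8/(9π))·r⁴ = 0.109757 × 1.14⁴ = 0.185375 m⁴.
Centre of pressure: y_p = y_c + I_c/(y_c·A) = 4.48383 + 0.185375/(4.48383 × 2.04141) = 4.48383 + 0.0202522 = 4.50408 m along the plane.
The resultant acts 0.483831 + 0.0202522 = 0.504083 m (along the plate) below the hinge at the top edge, so the moment about the hinge is M = F × 0.504083 = 84.5884 × 0.504083 = 42.6396 kN·m.
A normal force at the bottom, 1.14 m from the hinge, must supply this moment: P = 42.6396/1.14 = 37.4032 kN.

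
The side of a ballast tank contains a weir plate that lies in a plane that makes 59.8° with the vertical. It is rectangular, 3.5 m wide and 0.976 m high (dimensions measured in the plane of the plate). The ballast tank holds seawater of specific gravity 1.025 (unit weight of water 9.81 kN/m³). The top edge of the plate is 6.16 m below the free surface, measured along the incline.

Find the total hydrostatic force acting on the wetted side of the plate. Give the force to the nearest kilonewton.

F ≈ 115 kN

γ = 1.025 × 9.81 = 10.05525 kN/m³.
The plate makes 59.8° with the vertical, i.e. θ = 90° − 59.8° = 30.2° to the horizontal. Measuring y along the incline from the free-surface line, vertical depth h = y·sinθ with sinθ = 0.503020.
The centroid lies 0.976/2 = 0.488 m below the top edge, so y_c = 6.16 + 0.488 = 6.648 m and h_c = 6.648 × 0.503020 = 3.34408 m.
A = 3.5 × 0.976 = 3.416 m².
Resultant F = γ·h_c·A = 10.05525 × 3.34408 × 3.416 = 114.865 kN.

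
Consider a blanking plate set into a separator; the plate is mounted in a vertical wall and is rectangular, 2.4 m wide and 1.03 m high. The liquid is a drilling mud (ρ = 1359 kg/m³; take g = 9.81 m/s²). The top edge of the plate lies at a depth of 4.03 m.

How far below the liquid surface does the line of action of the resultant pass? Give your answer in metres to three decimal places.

h_p = 4.564 m

γ = ρg = 1359 × 9.81 / 1000 = 13.33179 kN/m³.
The centroid lies 1.03/2 = 0.515 m below the top edge, so the centroid depth is h_c = 4.03 + 0.515 = 4.545 m.
A = 2.4 × 1.03 = 2.472 m².
Resultant F = γ·h_c·A = 13.33179 × 4.545 × 2.472 = 149.786 kN.
I_c = b·h³/12 = 2.4 × 1.03³/12 = 0.218545 m⁴.
Centre of pressure: y_p = y_c + I_c/(y_c·A) = 4.545 + 0.218545/(4.545 × 2.472) = 4.545 + 0.0194517 = 4.56445 m along the plane.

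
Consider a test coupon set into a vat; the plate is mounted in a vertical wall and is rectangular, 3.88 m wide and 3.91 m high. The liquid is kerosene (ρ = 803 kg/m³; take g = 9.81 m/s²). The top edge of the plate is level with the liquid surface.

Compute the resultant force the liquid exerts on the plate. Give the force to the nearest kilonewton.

F ≈ 234 kN

γ = ρg = 803 × 9.81 / 1000 = 7.87743 kN/m³.
The centroid lies 3.91/2 = 1.955 m below the top edge, so the centroid depth is h_c = 1.955 m.
A = 3.88 × 3.91 = 15.1708 m².
Resultant F = γ·h_c·A = 7.87743 × 1.955 × 15.1708 = 233.636 kN.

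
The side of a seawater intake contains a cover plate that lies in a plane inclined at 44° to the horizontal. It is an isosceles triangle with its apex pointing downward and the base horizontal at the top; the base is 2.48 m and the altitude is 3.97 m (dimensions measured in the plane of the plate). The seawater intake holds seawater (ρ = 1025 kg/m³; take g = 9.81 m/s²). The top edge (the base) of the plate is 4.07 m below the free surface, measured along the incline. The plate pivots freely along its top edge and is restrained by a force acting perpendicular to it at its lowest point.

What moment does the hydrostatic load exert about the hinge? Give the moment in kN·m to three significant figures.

M ≈ 276 kN·m

γ = ρg = 1025 × 9.81 / 1000 = 10.05525 kN/m³.
Let θ = 44° be the plate's angle to the horizontal; measure y along the incline from where the plane meets the free surface. Vertical depth h = y·sinθ with sinθ = 0.694658.
With the apex down, the centroid sits h/3 = 3.97/3 = 1.32333 m below the base (the top edge), so y_c = 4.07 + 1.32333 = 5.39333 m and h_c = 5.39333 × 0.694658 = 3.74652 m.
A = ½ × 2.48 × 3.97 = 4.9228 m².
Resultant F = γ·h_c·A = 10.05525 × 3.74652 × 4.9228 = 185.453 kN.
I_c = b·h³/36 = 2.48 × 3.97³/36 = 4.31043 m⁴.
Centre of pressure: y_p = y_c + I_c/(y_c·A) = 5.39333 + 4.31043/(5.39333 × 4.9228) = 5.39333 + 0.16235 = 5.55568 m along the plane.
The resultant acts 1.32333 + 0.16235 = 1.48568 m (along the plate) below the hinge at the top edge, so the moment about the hinge is M = F × 1.48568 = 185.453 × 1.48568 = 275.524 kN·m.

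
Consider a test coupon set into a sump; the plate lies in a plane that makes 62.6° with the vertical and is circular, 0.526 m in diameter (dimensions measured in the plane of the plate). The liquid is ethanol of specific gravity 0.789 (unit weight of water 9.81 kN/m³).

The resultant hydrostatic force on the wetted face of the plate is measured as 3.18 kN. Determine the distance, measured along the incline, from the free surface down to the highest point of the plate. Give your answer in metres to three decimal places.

γ = 0.789 × 9.81 = 7.74009 kN/m³.
A = π(0.263)² = 0.217301 m².
From F = γ·h_c·A, the centroid depth is h_c = 3.18/(7.74009 × 0.217301) = 1.89069 m.
The plate makes 62.6° with the vertical, i.e. θ = 90° − 62.6° = 27.4° to the horizontal. Measuring y along the incline from the free-surface line, vertical depth h = y·sinθ with sinθ = 0.460200.
Along the incline, y_c = h_c/sinθ = 1.89069/0.460200 = 4.10841 m.
The centroid is at the centre, 0.263 m below the top of the plate, so the highest point sits at y_top = 4.10841 − 0.263 = 3.84541 m along the incline.

y_top ≈ 3.845 m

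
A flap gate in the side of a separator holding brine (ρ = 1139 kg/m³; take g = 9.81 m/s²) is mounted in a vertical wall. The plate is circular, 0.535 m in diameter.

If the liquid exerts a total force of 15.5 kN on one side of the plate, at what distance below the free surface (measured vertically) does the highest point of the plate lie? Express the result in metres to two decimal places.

d_top ≈ 5.90 m

γ = ρg = 1139 × 9.81 / 1000 = 11.17359 kN/m³.
A = π(0.2675)² = 0.224801 m².
From F = γ·h_c·A, the centroid depth is h_c = 15.5/(11.17359 × 0.224801) = 6.17079 m.
The centroid is at the centre, 0.2675 m below the top of the plate, so the highest point sits at h_top = 6.17079 − 0.2675 = 5.90329 m below the surface.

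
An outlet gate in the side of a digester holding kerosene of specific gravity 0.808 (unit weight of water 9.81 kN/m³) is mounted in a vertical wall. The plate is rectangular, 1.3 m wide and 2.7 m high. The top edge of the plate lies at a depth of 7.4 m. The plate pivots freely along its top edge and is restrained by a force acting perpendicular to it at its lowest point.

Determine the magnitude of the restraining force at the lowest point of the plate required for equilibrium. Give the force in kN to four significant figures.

P ≈ 128.0 kN

γ = 0.808 × 9.81 = 7.92648 kN/m³.
The centroid lies 2.7/2 = 1.35 m below the top edge, so the centroid depth is h_c = 7.4 + 1.35 = 8.75 m.
A = 1.3 × 2.7 = 3.51 m².
Resultant F = γ·h_c·A = 7.92648 × 8.75 × 3.51 = 243.442 kN.
I_c = b·h³/12 = 1.3 × 2.7³/12 = 2.13233 m⁴.
Centre of pressure: y_p = y_c + I_c/(y_c·A) = 8.75 + 2.13233/(8.75 × 3.51) = 8.75 + 0.0694287 = 8.81943 m along the plane.
The resultant acts 1.35 + 0.0694287 = 1.41943 m (along the plate) below the hinge at the top edge, so the moment about the hinge is M = F × 1.41943 = 243.442 × 1.41943 = 345.549 kN·m.
A normal force at the bottom, 2.7 m from the hinge, must supply this moment: P = 345.549/2.7 = 127.981 kN.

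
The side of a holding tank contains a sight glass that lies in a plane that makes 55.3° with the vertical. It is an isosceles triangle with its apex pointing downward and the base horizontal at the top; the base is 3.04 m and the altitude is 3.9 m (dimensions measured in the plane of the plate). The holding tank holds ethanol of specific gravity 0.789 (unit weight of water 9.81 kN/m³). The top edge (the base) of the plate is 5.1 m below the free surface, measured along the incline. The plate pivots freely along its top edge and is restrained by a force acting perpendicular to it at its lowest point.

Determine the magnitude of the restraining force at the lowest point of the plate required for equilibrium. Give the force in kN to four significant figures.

P ≈ 61.38 kN

γ = 0.789 × 9.81 = 7.74009 kN/m³.
The plate makes 55.3° with the vertical, i.e. θ = 90° − 55.3° = 34.7° to the horizontal. Measuring y along the incline from the free-surface line, vertical depth h = y·sinθ with sinθ = 0.569280.
With the apex down, the centroid sits h/3 = 3.9/3 = 1.3 m below the base (the top edge), so y_c = 5.1 + 1.3 = 6.4 m and h_c = 6.4 × 0.569280 = 3.64339 m.
A = ½ × 3.04 × 3.9 = 5.928 m².
Resultant F = γ·h_c·A = 7.74009 × 3.64339 × 5.928 = 167.171 kN.
I_c = b·h³/36 = 3.04 × 3.9³/36 = 5.00916 m⁴.
Centre of pressure: y_p = y_c + I_c/(y_c·A) = 6.4 + 5.00916/(6.4 × 5.928) = 6.4 + 0.132031 = 6.53203 m along the plane.
The resultant acts 1.3 + 0.132031 = 1.43203 m (along the plate) below the hinge at the top edge, so the moment about the hinge is M = F × 1.43203 = 167.171 × 1.43203 = 239.394 kN·m.
A normal force at the bottom, 3.9 m from the hinge, must supply this moment: P = 239.394/3.9 = 61.3831 kN.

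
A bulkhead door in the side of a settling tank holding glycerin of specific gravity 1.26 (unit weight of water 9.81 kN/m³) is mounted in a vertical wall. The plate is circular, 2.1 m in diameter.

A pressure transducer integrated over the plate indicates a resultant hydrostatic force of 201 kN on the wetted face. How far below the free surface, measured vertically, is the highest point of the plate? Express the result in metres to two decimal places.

γ = 1.26 × 9.81 = 12.3606 kN/m³.
A = π(1.05)² = 3.46361 m².
From F = γ·h_c·A, the centroid depth is h_c = 201/(12.3606 × 3.46361) = 4.69491 m.
The centroid is at the centre, 1.05 m below the top of the plate, so the highest point sits at h_top = 4.69491 − 1.05 = 3.64491 m below the surface.

d_top ≈ 3.64 m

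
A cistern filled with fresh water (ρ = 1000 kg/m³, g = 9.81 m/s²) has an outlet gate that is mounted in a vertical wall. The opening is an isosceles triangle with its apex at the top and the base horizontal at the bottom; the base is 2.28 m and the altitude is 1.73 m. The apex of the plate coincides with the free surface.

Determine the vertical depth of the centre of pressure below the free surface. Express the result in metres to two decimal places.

h_p = 1.30 m

γ = ρg = 1000 × 9.81 = 9810 N/m³ = 9.81 kN/m³.
With the apex up, the centroid sits 2h/3 = 2 × 1.73/3 = 1.15333 m below the apex, so the centroid depth is h_c = 1.15333 m.
A = ½ × 2.28 × 1.73 = 1.9722 m².
Resultant F = γ·h_c·A = 9.81 × 1.15333 × 1.9722 = 22.3138 kN.
I_c = b·h³/36 = 2.28 × 1.73³/36 = 0.327922 m⁴.
Centre of pressure: y_p = y_c + I_c/(y_c·A) = 1.15333 + 0.327922/(1.15333 × 1.9722) = 1.15333 + 0.144167 = 1.2975 m along the plane.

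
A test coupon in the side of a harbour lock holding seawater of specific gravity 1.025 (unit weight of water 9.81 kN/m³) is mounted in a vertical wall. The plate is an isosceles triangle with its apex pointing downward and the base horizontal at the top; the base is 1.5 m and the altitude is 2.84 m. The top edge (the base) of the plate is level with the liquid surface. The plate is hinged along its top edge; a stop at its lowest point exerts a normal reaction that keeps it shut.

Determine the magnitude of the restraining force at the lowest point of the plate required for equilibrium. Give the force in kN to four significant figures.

P ≈ 10.14 kN

γ = 1.025 × 9.81 = 10.05525 kN/m³.
With the apex down, the centroid sits h/3 = 2.84/3 = 0.946667 m below the base (the top edge), so the centroid depth is h_c = 0.946667 m.
A = ½ × 1.5 × 2.84 = 2.13 m².
Resultant F = γ·h_c·A = 10.05525 × 0.946667 × 2.13 = 20.2754 kN.
I_c = b·h³/36 = 1.5 × 2.84³/36 = 0.954429 m⁴.
Centre of pressure: y_p = y_c + I_c/(y_c·A) = 0.946667 + 0.954429/(0.946667 × 2.13) = 0.946667 + 0.473333 = 1.42 m along the plane.
The resultant acts 0.946667 + 0.473333 = 1.42 m (along the plate) below the hinge at the top edge, so the moment about the hinge is M = F × 1.42 = 20.2754 × 1.42 = 28.7911 kN·m.
A normal force at the bottom, 2.84 m from the hinge, must supply this moment: P = 28.7911/2.84 = 10.1377 kN.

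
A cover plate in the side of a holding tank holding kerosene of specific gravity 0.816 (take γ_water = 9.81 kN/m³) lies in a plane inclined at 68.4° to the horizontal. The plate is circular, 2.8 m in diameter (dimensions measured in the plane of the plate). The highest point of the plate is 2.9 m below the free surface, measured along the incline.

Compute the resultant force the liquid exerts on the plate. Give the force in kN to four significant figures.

F ≈ 197.1 kN

γ = 0.816 × 9.81 = 8.00496 kN/m³.
Let θ = 68.4° be the plate's angle to the horizontal; measure y along the incline from where the plane meets the free surface. Vertical depth h = y·sinθ with sinθ = 0.929776.
The centroid is at the centre, 1.4 m below the top of the plate, so y_c = 2.9 + 1.4 = 4.3 m and h_c = 4.3 × 0.929776 = 3.99804 m.
A = π(1.4)² = 6.15752 m².
Resultant F = γ·h_c·A = 8.00496 × 3.99804 × 6.15752 = 197.066 kN.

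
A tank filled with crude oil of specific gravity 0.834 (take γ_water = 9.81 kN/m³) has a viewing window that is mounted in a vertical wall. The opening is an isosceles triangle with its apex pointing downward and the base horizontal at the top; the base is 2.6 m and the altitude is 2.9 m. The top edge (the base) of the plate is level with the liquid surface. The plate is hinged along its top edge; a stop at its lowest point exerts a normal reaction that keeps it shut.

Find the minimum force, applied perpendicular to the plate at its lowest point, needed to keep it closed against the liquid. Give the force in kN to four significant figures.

γ = 0.834 × 9.81 = 8.18154 kN/m³.
With the apex down, the centroid sits h/3 = 2.9/3 = 0.966667 m below the base (the top edge), so the centroid depth is h_c = 0.966667 m.
A = ½ × 2.6 × 2.9 = 3.77 m².
Resultant F = γ·h_c·A = 8.18154 × 0.966667 × 3.77 = 29.8163 kN.
I_c = b·h³/36 = 2.6 × 2.9³/36 = 1.76143 m⁴.
Centre of pressure: y_p = y_c + I_c/(y_c·A) = 0.966667 + 1.76143/(0.966667 × 3.77) = 0.966667 + 0.483334 = 1.45 m along the plane.
The resultant acts 0.966667 + 0.483334 = 1.45 m (along the plate) below the hinge at the top edge, so the moment about the hinge is M = F × 1.45 = 29.8163 × 1.45 = 43.2336 kN·m.
A normal force at the bottom, 2.9 m from the hinge, must supply this moment: P = 43.2336/2.9 = 14.9081 kN.

P ≈ 14.91 kN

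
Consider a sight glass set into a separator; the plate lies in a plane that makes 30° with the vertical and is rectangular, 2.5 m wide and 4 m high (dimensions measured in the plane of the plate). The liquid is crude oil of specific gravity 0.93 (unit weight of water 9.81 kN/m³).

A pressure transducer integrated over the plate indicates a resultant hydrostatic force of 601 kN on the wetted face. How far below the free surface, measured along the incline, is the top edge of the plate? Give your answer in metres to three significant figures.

y_top ≈ 5.61 m

γ = 0.93 × 9.81 = 9.1233 kN/m³.
A = 2.5 × 4 = 10 m².
From F = γ·h_c·A, the centroid depth is h_c = 601/(9.1233 × 10) = 6.58753 m.
The plate makes 30° with the vertical, i.e. θ = 90° − 30° = 60° to the horizontal. Measuring y along the incline from the free-surface line, vertical depth h = y·sinθ with sinθ = 0.866025.
Along the incline, y_c = h_c/sinθ = 6.58753/0.866025 = 7.60663 m.
The centroid lies 4/2 = 2 m below the top edge, so the top edge sits at y_top = 7.60663 − 2 = 5.60663 m along the incline.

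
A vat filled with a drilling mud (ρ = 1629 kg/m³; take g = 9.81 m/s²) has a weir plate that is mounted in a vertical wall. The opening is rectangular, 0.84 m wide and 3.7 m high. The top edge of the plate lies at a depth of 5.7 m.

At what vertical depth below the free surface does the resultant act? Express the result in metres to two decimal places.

h_p = 7.70 m

γ = ρg = 1629 × 9.81 / 1000 = 15.98049 kN/m³.
The centroid lies 3.7/2 = 1.85 m below the top edge, so the centroid depth is h_c = 5.7 + 1.85 = 7.55 m.
A = 0.84 × 3.7 = 3.108 m².
Resultant F = γ·h_c·A = 15.98049 × 7.55 × 3.108 = 374.989 kN.
I_c = b·h³/12 = 0.84 × 3.7³/12 = 3.54571 m⁴.
Centre of pressure: y_p = y_c + I_c/(y_c·A) = 7.55 + 3.54571/(7.55 × 3.108) = 7.55 + 0.151104 = 7.7011 m along the plane.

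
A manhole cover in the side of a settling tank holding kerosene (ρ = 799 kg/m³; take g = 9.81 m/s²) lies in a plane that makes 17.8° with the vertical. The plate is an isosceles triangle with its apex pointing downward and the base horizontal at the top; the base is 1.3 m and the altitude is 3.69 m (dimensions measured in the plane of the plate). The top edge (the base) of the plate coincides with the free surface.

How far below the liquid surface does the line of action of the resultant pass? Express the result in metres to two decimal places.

γ = ρg = 799 × 9.81 / 1000 = 7.83819 kN/m³.
The plate makes 17.8° with the vertical, i.e. θ = 90° − 17.8° = 72.2° to the horizontal. Measuring y along the incline from the free-surface line, vertical depth h = y·sinθ with sinθ = 0.952129.
With the apex down, the centroid sits h/3 = 3.69/3 = 1.23 m below the base (the top edge), so y_c = 1.23 m and h_c = 1.23 × 0.952129 = 1.17112 m.
A = ½ × 1.3 × 3.69 = 2.3985 m².
Resultant F = γ·h_c·A = 7.83819 × 1.17112 × 2.3985 = 22.0169 kN.
I_c = b·h³/36 = 1.3 × 3.69³/36 = 1.81435 m⁴.
Centre of pressure: y_p = y_c + I_c/(y_c·A) = 1.23 + 1.81435/(1.23 × 2.3985) = 1.23 + 0.615002 = 1.845 m along the plane.
Vertically, h_p = y_p·sinθ = 1.845 × 0.952129 = 1.75668 m.

h_p = 1.76 m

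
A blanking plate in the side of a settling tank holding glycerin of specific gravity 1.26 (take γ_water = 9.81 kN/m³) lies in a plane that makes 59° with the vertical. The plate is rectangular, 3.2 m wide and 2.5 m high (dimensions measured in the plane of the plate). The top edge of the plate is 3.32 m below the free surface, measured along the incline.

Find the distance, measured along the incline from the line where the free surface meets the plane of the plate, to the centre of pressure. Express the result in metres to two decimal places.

y_p = 4.68 m

γ = 1.26 × 9.81 = 12.3606 kN/m³.
The plate makes 59° with the vertical, i.e. θ = 90° − 59° = 31° to the horizontal. Measuring y along the incline from the free-surface line, vertical depth h = y·sinθ with sinθ = 0.515038.
The centroid lies 2.5/2 = 1.25 m below the top edge, so y_c = 3.32 + 1.25 = 4.57 m and h_c = 4.57 × 0.515038 = 2.35372 m.
A = 3.2 × 2.5 = 8 m².
Resultant F = γ·h_c·A = 12.3606 × 2.35372 × 8 = 232.747 kN.
I_c = b·h³/12 = 3.2 × 2.5³/12 = 4.16667 m⁴.
Centre of pressure: y_p = y_c + I_c/(y_c·A) = 4.57 + 4.16667/(4.57 × 8) = 4.57 + 0.113968 = 4.68397 m along the plane.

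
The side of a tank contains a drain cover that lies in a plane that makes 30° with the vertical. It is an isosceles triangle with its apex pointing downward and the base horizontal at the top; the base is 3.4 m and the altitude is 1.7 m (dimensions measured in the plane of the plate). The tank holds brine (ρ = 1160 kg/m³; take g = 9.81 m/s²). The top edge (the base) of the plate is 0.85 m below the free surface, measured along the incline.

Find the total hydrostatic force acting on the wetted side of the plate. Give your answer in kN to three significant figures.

F ≈ 40.3 kN

γ = ρg = 1160 × 9.81 / 1000 = 11.3796 kN/m³.
The plate makes 30° with the vertical, i.e. θ = 90° − 30° = 60° to the horizontal. Measuring y along the incline from the free-surface line, vertical depth h = y·sinθ with sinθ = 0.866025.
With the apex down, the centroid sits h/3 = 1.7/3 = 0.566667 m below the base (the top edge), so y_c = 0.85 + 0.566667 = 1.41667 m and h_c = 1.41667 × 0.866025 = 1.22687 m.
A = ½ × 3.4 × 1.7 = 2.89 m².
Resultant F = γ·h_c·A = 11.3796 × 1.22687 × 2.89 = 40.3481 kN.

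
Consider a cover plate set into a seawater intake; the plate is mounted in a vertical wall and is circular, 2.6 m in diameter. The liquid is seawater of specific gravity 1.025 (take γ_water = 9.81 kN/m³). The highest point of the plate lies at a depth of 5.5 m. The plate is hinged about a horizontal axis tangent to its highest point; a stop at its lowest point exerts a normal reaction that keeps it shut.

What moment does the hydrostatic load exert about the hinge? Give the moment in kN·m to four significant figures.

M ≈ 494.5 kN·m

γ = 1.025 × 9.81 = 10.05525 kN/m³.
The centroid is at the centre, 1.3 m below the top of the plate, so the centroid depth is h_c = 5.5 + 1.3 = 6.8 m.
A = π(1.3)² = 5.30929 m².
Resultant F = γ·h_c·A = 10.05525 × 6.8 × 5.30929 = 363.026 kN.
I_c = πr⁴/4 = π × 1.3⁴/4 = 2.24318 m⁴.
Centre of pressure: y_p = y_c + I_c/(y_c·A) = 6.8 + 2.24318/(6.8 × 5.30929) = 6.8 + 0.0621325 = 6.86213 m along the plane.
The resultant acts 1.3 + 0.0621325 = 1.36213 m (along the plate) below the hinge at the top edge, so the moment about the hinge is M = F × 1.36213 = 363.026 × 1.36213 = 494.489 kN·m.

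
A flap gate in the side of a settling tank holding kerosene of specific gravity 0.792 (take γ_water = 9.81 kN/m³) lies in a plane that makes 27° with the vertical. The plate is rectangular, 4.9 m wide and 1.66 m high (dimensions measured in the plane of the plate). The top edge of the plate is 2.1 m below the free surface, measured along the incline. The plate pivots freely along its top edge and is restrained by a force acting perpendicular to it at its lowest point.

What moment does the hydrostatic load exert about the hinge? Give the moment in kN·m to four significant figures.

γ = 0.792 × 9.81 = 7.76952 kN/m³.
The plate makes 27° with the vertical, i.e. θ = 90° − 27° = 63° to the horizontal. Measuring y along the incline from the free-surface line, vertical depth h = y·sinθ with sinθ = 0.891007.
The centroid lies 1.66/2 = 0.83 m below the top edge, so y_c = 2.1 + 0.83 = 2.93 m and h_c = 2.93 × 0.891007 = 2.61065 m.
A = 4.9 × 1.66 = 8.134 m².
Resultant F = γ·h_c·A = 7.76952 × 2.61065 × 8.134 = 164.986 kN.
I_c = b·h³/12 = 4.9 × 1.66³/12 = 1.86784 m⁴.
Centre of pressure: y_p = y_c + I_c/(y_c·A) = 2.93 + 1.86784/(2.93 × 8.134) = 2.93 + 0.0783733 = 3.00837 m along the plane.
The resultant acts 0.83 + 0.0783733 = 0.908373 m (along the plate) below the hinge at the top edge, so the moment about the hinge is M = F × 0.908373 = 164.986 × 0.908373 = 149.869 kN·m.

M ≈ 149.9 kN·m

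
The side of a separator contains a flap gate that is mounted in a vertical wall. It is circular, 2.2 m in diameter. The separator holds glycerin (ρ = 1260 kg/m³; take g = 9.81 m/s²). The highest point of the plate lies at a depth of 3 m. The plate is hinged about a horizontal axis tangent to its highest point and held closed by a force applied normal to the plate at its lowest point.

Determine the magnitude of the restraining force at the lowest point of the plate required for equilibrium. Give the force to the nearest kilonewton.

P ≈ 103 kN

γ = ρg = 1260 × 9.81 / 1000 = 12.3606 kN/m³.
The centroid is at the centre, 1.1 m below the top of the plate, so the centroid depth is h_c = 3 + 1.1 = 4.1 m.
A = π(1.1)² = 3.80133 m².
Resultant F = γ·h_c·A = 12.3606 × 4.1 × 3.80133 = 192.646 kN.
I_c = πr⁴/4 = π × 1.1⁴/4 = 1.1499 m⁴.
Centre of pressure: y_p = y_c + I_c/(y_c·A) = 4.1 + 1.1499/(4.1 × 3.80133) = 4.1 + 0.0737803 = 4.17378 m along the plane.
The resultant acts 1.1 + 0.0737803 = 1.17378 m (along the plate) below the hinge at the top edge, so the moment about the hinge is M = F × 1.17378 = 192.646 × 1.17378 = 226.124 kN·m.
A normal force at the bottom, 2.2 m from the hinge, must supply this moment: P = 226.124/2.2 = 102.784 kN.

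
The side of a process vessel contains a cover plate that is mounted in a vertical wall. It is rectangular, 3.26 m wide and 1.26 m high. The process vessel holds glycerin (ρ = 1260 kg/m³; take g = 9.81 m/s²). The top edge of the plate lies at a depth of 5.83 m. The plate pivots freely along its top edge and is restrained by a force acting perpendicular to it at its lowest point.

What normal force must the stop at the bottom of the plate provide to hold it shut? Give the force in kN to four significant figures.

γ = ρg = 1260 × 9.81 / 1000 = 12.3606 kN/m³.
The centroid lies 1.26/2 = 0.63 m below the top edge, so the centroid depth is h_c = 5.83 + 0.63 = 6.46 m.
A = 3.26 × 1.26 = 4.1076 m².
Resultant F = γ·h_c·A = 12.3606 × 6.46 × 4.1076 = 327.99 kN.
I_c = b·h³/12 = 3.26 × 1.26³/12 = 0.543435 m⁴.
Centre of pressure: y_p = y_c + I_c/(y_c·A) = 6.46 + 0.543435/(6.46 × 4.1076) = 6.46 + 0.0204799 = 6.48048 m along the plane.
The resultant acts 0.63 + 0.0204799 = 0.65048 m (along the plate) below the hinge at the top edge, so the moment about the hinge is M = F × 0.65048 = 327.99 × 0.65048 = 213.351 kN·m.
A normal force at the bottom, 1.26 m from the hinge, must supply this moment: P = 213.351/1.26 = 169.326 kN.

P ≈ 169.3 kN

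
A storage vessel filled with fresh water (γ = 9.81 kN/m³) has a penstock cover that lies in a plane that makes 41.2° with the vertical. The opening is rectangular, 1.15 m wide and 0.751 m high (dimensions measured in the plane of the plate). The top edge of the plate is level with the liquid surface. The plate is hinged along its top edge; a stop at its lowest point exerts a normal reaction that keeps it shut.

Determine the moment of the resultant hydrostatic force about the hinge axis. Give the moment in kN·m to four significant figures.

M ≈ 1.198 kN·m

γ = 9.81 kN/m³.
The plate makes 41.2° with the vertical, i.e. θ = 90° − 41.2° = 48.8° to the horizontal. Measuring y along the incline from the free-surface line, vertical depth h = y·sinθ with sinθ = 0.752415.
The centroid lies 0.751/2 = 0.3755 m below the top edge, so y_c = 0.3755 m and h_c = 0.3755 × 0.752415 = 0.282532 m.
A = 1.15 × 0.751 = 0.86365 m².
Resultant F = γ·h_c·A = 9.81 × 0.282532 × 0.86365 = 2.39373 kN.
I_c = b·h³/12 = 1.15 × 0.751³/12 = 0.0405916 m⁴.
Centre of pressure: y_p = y_c + I_c/(y_c·A) = 0.3755 + 0.0405916/(0.3755 × 0.86365) = 0.3755 + 0.125167 = 0.500667 m along the plane.
The resultant acts 0.3755 + 0.125167 = 0.500667 m (along the plate) below the hinge at the top edge, so the moment about the hinge is M = F × 0.500667 = 2.39373 × 0.500667 = 1.19846 kN·m.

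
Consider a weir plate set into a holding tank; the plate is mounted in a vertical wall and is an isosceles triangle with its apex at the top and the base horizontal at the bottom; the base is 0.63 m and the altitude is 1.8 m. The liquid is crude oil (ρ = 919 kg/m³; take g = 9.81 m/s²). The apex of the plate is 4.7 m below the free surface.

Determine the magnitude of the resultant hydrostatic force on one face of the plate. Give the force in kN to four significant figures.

F ≈ 30.16 kN

γ = ρg = 919 × 9.81 / 1000 = 9.01539 kN/m³.
With the apex up, the centroid sits 2h/3 = 2 × 1.8/3 = 1.2 m below the apex, so the centroid depth is h_c = 4.7 + 1.2 = 5.9 m.
A = ½ × 0.63 × 1.8 = 0.567 m².
Resultant F = γ·h_c·A = 9.01539 × 5.9 × 0.567 = 30.1592 kN.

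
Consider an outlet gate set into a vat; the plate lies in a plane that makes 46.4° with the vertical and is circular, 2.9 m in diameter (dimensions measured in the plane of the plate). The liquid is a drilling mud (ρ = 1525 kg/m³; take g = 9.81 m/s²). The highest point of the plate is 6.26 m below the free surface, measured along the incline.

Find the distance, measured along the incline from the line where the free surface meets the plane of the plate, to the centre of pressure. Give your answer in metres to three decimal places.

γ = ρg = 1525 × 9.81 / 1000 = 14.96025 kN/m³.
The plate makes 46.4° with the vertical, i.e. θ = 90° − 46.4° = 43.6° to the horizontal. Measuring y along the incline from the free-surface line, vertical depth h = y·sinθ with sinθ = 0.689620.
The centroid is at the centre, 1.45 m below the top of the plate, so y_c = 6.26 + 1.45 = 7.71 m and h_c = 7.71 × 0.689620 = 5.31697 m.
A = π(1.45)² = 6.6052 m².
Resultant F = γ·h_c·A = 14.96025 × 5.31697 × 6.6052 = 525.399 kN.
I_c = πr⁴/4 = π × 1.45⁴/4 = 3.47186 m⁴.
Centre of pressure: y_p = y_c + I_c/(y_c·A) = 7.71 + 3.47186/(7.71 × 6.6052) = 7.71 + 0.0681745 = 7.77817 m along the plane.

y_p = 7.778 m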